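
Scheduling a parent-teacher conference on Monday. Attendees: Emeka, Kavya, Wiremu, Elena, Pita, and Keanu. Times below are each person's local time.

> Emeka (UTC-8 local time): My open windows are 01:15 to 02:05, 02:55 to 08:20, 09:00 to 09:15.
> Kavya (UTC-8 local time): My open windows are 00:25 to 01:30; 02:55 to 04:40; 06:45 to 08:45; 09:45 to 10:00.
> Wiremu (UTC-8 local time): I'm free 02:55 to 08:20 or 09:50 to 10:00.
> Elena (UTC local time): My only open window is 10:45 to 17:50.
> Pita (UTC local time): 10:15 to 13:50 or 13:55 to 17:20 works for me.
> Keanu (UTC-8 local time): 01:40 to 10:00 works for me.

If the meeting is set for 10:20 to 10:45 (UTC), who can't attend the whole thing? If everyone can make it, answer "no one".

Emeka in UTC: 09:15-10:05, 10:55-16:20, 17:00-17:15 (add 8h to convert from UTC-8).
Kavya in UTC: 08:25-09:30, 10:55-12:40, 14:45-16:45, 17:45-18:00 (add 8h to convert from UTC-8).
Wiremu in UTC: 10:55-16:20, 17:50-18:00 (add 8h to convert from UTC-8).
Elena in UTC: 10:45-17:50.
Pita in UTC: 10:15-13:50, 13:55-17:20.
Keanu in UTC: 09:40-18:00 (add 8h to convert from UTC-8).
Emeka: not fully free for 10:20-10:45. Kavya: not fully free for 10:20-10:45. Wiremu: not fully free for 10:20-10:45. Elena: not fully free for 10:20-10:45. Pita: free for 10:20-10:45. Keanu: free for 10:20-10:45.

Elena, Emeka, Kavya, Wiremu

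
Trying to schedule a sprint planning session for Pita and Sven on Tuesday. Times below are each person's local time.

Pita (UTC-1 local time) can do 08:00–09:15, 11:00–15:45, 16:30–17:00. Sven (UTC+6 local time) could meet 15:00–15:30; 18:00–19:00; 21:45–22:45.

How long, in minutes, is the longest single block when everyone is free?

Pita in UTC: 09:00-10:15, 12:00-16:45, 17:30-18:00 (add 1h to convert from UTC-1).
Sven in UTC: 09:00-09:30, 12:00-13:00, 15:45-16:45 (subtract 6h to convert from UTC+6).
Pita ∩ Sven: 09:00-09:30, 12:00-13:00, 15:45-16:45.
The longest is 12:00-13:00 at 60 minutes.

60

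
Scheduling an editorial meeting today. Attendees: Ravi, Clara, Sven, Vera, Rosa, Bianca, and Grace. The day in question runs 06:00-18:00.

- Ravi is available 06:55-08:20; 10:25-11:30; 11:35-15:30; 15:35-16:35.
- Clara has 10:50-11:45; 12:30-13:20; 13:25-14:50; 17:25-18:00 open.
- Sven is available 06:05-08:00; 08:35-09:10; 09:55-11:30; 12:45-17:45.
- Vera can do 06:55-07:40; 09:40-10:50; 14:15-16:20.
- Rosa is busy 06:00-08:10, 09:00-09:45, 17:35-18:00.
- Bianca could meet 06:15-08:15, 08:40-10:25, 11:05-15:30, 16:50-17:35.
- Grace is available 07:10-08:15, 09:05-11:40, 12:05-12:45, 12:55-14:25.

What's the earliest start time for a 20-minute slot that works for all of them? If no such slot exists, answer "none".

none

Ravi free: 06:55-08:20, 10:25-11:30, 11:35-15:30, 15:35-16:35.
Clara free: 10:50-11:45, 12:30-13:20, 13:25-14:50, 17:25-18:00.
Sven free: 06:05-08:00, 08:35-09:10, 09:55-11:30, 12:45-17:45.
Vera free: 06:55-07:40, 09:40-10:50, 14:15-16:20.
Rosa free: 08:10-09:00, 09:45-17:35 (invert busy blocks within the working day).
Bianca free: 06:15-08:15, 08:40-10:25, 11:05-15:30, 16:50-17:35.
Grace free: 07:10-08:15, 09:05-11:40, 12:05-12:45, 12:55-14:25.
Ravi ∩ Clara: 10:50-11:30, 11:35-11:45, 12:30-13:20, 13:25-14:50.
Ravi ∩ Clara ∩ Sven: 10:50-11:30, 12:45-13:20, 13:25-14:50.
Ravi ∩ Clara ∩ Sven ∩ Vera: 14:15-14:50.
Ravi ∩ Clara ∩ Sven ∩ Vera ∩ Rosa: 14:15-14:50.
Ravi ∩ Clara ∩ Sven ∩ Vera ∩ Rosa ∩ Bianca: 14:15-14:50.
Ravi ∩ Clara ∩ Sven ∩ Vera ∩ Rosa ∩ Bianca ∩ Grace: 14:15-14:25.
No common window is at least 20 minutes long.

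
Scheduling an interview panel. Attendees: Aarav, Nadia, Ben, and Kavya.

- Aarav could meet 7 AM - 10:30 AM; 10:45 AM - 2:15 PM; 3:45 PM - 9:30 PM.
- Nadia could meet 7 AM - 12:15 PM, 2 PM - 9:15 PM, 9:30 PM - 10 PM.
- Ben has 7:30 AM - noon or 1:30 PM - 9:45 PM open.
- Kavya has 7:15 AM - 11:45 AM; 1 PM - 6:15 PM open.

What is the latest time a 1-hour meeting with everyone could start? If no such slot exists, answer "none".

17:15

Aarav ∩ Nadia: 07:00-10:30, 10:45-12:15, 14:00-14:15, 15:45-21:15.
Aarav ∩ Nadia ∩ Ben: 07:30-10:30, 10:45-12:00, 14:00-14:15, 15:45-21:15.
Aarav ∩ Nadia ∩ Ben ∩ Kavya: 07:30-10:30, 10:45-11:45, 14:00-14:15, 15:45-18:15.
So the common availability across everyone is 07:30-10:30, 10:45-11:45, 14:00-14:15, 15:45-18:15.
The last common window of at least 60 minutes is 15:45-18:15; a 60-minute meeting can start as late as 17:15 and still end by 18:15.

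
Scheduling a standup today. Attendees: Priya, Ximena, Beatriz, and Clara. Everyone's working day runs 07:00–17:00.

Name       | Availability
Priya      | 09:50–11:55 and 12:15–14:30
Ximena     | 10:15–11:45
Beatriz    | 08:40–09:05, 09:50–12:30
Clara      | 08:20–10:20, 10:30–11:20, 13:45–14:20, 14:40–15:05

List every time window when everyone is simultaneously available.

Priya ∩ Ximena: 10:15-11:45.
Priya ∩ Ximena ∩ Beatriz: 10:15-11:45.
Priya ∩ Ximena ∩ Beatriz ∩ Clara: 10:15-10:20, 10:30-11:20.

10:15-10:20, 10:30-11:20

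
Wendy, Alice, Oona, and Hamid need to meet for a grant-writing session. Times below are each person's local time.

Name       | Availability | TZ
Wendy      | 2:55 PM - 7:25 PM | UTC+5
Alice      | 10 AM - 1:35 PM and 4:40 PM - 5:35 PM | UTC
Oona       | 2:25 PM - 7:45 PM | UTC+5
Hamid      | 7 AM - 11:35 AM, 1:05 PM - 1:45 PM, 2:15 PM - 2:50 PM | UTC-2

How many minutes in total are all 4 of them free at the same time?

Wendy in UTC: 09:55-14:25 (subtract 5h to convert from UTC+5).
Alice in UTC: 10:00-13:35, 16:40-17:35.
Oona in UTC: 09:25-14:45 (subtract 5h to convert from UTC+5).
Hamid in UTC: 09:00-13:35, 15:05-15:45, 16:15-16:50 (add 2h to convert from UTC-2).
Wendy ∩ Alice: 10:00-13:35.
Wendy ∩ Alice ∩ Oona: 10:00-13:35.
Wendy ∩ Alice ∩ Oona ∩ Hamid: 10:00-13:35.
So the common availability across everyone is 10:00-13:35.
That's a single block of 215 minutes.

215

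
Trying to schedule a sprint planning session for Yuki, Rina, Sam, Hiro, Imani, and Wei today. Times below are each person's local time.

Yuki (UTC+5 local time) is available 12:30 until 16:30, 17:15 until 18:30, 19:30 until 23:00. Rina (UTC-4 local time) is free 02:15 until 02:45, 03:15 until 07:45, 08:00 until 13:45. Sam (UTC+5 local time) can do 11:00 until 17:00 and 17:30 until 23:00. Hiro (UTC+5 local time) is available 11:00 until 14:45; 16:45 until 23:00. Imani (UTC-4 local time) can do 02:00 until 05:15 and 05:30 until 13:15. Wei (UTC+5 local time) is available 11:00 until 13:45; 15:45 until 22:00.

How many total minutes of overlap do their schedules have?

285

Yuki in UTC: 07:30-11:30, 12:15-13:30, 14:30-18:00 (subtract 5h to convert from UTC+5).
Rina in UTC: 06:15-06:45, 07:15-11:45, 12:00-17:45 (add 4h to convert from UTC-4).
Sam in UTC: 06:00-12:00, 12:30-18:00 (subtract 5h to convert from UTC+5).
Hiro in UTC: 06:00-09:45, 11:45-18:00 (subtract 5h to convert from UTC+5).
Imani in UTC: 06:00-09:15, 09:30-17:15 (add 4h to convert from UTC-4).
Wei in UTC: 06:00-08:45, 10:45-17:00 (subtract 5h to convert from UTC+5).
Yuki ∩ Rina: 07:30-11:30, 12:15-13:30, 14:30-17:45.
Yuki ∩ Rina ∩ Sam: 07:30-11:30, 12:30-13:30, 14:30-17:45.
Yuki ∩ Rina ∩ Sam ∩ Hiro: 07:30-09:45, 12:30-13:30, 14:30-17:45.
Yuki ∩ Rina ∩ Sam ∩ Hiro ∩ Imani: 07:30-09:15, 09:30-09:45, 12:30-13:30, 14:30-17:15.
Yuki ∩ Rina ∩ Sam ∩ Hiro ∩ Imani ∩ Wei: 07:30-08:45, 12:30-13:30, 14:30-17:00.
So the common availability across everyone is 07:30-08:45, 12:30-13:30, 14:30-17:00.
Summing the common windows: 75 + 60 + 150 = 285 minutes.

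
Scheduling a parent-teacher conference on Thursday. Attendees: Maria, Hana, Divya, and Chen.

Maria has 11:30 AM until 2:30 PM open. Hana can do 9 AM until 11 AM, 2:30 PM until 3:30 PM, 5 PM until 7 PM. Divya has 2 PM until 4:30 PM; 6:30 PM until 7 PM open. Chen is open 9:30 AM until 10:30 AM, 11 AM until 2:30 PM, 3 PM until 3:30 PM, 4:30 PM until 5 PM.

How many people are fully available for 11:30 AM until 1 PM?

2

Maria and Chen can make the full 11:30-13:00 slot — that's 2.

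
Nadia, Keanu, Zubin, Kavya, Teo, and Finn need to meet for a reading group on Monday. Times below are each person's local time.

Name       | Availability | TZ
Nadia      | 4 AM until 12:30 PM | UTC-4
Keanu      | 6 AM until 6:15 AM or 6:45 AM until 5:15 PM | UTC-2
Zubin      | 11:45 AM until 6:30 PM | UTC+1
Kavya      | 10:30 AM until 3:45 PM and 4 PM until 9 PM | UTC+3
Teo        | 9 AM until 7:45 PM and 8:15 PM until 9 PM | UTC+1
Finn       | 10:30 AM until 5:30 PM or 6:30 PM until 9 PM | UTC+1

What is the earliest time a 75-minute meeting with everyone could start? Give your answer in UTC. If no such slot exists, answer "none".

Nadia in UTC: 08:00-16:30 (add 4h to convert from UTC-4).
Keanu in UTC: 08:00-08:15, 08:45-19:15 (add 2h to convert from UTC-2).
Zubin in UTC: 10:45-17:30 (subtract 1h to convert from UTC+1).
Kavya in UTC: 07:30-12:45, 13:00-18:00 (subtract 3h to convert from UTC+3).
Teo in UTC: 08:00-18:45, 19:15-20:00 (subtract 1h to convert from UTC+1).
Finn in UTC: 09:30-16:30, 17:30-20:00 (subtract 1h to convert from UTC+1).
Nadia ∩ Keanu: 08:00-08:15, 08:45-16:30.
Nadia ∩ Keanu ∩ Zubin: 10:45-16:30.
Nadia ∩ Keanu ∩ Zubin ∩ Kavya: 10:45-12:45, 13:00-16:30.
Nadia ∩ Keanu ∩ Zubin ∩ Kavya ∩ Teo: 10:45-12:45, 13:00-16:30.
Nadia ∩ Keanu ∩ Zubin ∩ Kavya ∩ Teo ∩ Finn: 10:45-12:45, 13:00-16:30.
The first common window of at least 75 minutes is 10:45-12:45, so the earliest start is 10:45.

10:45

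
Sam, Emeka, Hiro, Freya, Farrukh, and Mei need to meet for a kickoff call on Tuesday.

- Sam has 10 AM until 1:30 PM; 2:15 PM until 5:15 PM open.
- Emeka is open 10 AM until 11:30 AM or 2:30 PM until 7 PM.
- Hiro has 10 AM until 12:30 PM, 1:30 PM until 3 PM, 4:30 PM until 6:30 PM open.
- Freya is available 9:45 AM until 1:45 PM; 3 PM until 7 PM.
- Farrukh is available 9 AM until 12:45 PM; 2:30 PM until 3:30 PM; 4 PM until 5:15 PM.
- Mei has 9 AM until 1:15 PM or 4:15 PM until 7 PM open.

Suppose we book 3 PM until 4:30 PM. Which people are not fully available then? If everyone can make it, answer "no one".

Sam: free for 15:00-16:30. Emeka: free for 15:00-16:30. Hiro: not fully free for 15:00-16:30. Freya: free for 15:00-16:30. Farrukh: not fully free for 15:00-16:30. Mei: not fully free for 15:00-16:30.

Farrukh, Hiro, Mei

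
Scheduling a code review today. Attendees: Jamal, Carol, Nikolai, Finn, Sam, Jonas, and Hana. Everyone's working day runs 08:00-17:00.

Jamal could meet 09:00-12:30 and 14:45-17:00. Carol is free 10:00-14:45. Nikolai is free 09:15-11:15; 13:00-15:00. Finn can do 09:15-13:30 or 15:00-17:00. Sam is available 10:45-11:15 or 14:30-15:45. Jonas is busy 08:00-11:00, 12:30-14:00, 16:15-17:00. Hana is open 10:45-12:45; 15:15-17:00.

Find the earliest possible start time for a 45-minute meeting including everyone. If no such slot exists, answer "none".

Jamal free: 09:00-12:30, 14:45-17:00.
Carol free: 10:00-14:45.
Nikolai free: 09:15-11:15, 13:00-15:00.
Finn free: 09:15-13:30, 15:00-17:00.
Sam free: 10:45-11:15, 14:30-15:45.
Jonas free: 11:00-12:30, 14:00-16:15 (invert busy blocks within the working day).
Hana free: 10:45-12:45, 15:15-17:00.
Jamal ∩ Carol: 10:00-12:30.
Jamal ∩ Carol ∩ Nikolai: 10:00-11:15.
Jamal ∩ Carol ∩ Nikolai ∩ Finn: 10:00-11:15.
Jamal ∩ Carol ∩ Nikolai ∩ Finn ∩ Sam: 10:45-11:15.
Jamal ∩ Carol ∩ Nikolai ∩ Finn ∩ Sam ∩ Jonas: 11:00-11:15.
Jamal ∩ Carol ∩ Nikolai ∩ Finn ∩ Sam ∩ Jonas ∩ Hana: 11:00-11:15.
No common window is at least 45 minutes long.

none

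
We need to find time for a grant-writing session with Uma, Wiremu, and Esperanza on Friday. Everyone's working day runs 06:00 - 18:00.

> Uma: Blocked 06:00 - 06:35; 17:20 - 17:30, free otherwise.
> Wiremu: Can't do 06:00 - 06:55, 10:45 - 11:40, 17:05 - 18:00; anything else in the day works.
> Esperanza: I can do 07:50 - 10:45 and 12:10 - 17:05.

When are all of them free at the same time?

07:50-10:45, 12:10-17:05

Uma free: 06:35-17:20, 17:30-18:00 (invert busy blocks within the working day).
Wiremu free: 06:55-10:45, 11:40-17:05 (invert busy blocks within the working day).
Esperanza free: 07:50-10:45, 12:10-17:05.
Uma ∩ Wiremu: 06:55-10:45, 11:40-17:05.
Uma ∩ Wiremu ∩ Esperanza: 07:50-10:45, 12:10-17:05.
Those are the intersection windows.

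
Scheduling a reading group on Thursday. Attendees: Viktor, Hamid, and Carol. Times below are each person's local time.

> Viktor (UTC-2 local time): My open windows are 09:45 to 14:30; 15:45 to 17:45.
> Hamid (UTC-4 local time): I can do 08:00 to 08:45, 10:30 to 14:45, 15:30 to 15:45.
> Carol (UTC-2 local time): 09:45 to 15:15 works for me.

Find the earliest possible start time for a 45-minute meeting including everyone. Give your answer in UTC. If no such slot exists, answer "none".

12:00

Viktor in UTC: 11:45-16:30, 17:45-19:45 (add 2h to convert from UTC-2).
Hamid in UTC: 12:00-12:45, 14:30-18:45, 19:30-19:45 (add 4h to convert from UTC-4).
Carol in UTC: 11:45-17:15 (add 2h to convert from UTC-2).
Viktor ∩ Hamid: 12:00-12:45, 14:30-16:30, 17:45-18:45, 19:30-19:45.
Viktor ∩ Hamid ∩ Carol: 12:00-12:45, 14:30-16:30.
The first common window of at least 45 minutes is 12:00-12:45, so the earliest start is 12:00.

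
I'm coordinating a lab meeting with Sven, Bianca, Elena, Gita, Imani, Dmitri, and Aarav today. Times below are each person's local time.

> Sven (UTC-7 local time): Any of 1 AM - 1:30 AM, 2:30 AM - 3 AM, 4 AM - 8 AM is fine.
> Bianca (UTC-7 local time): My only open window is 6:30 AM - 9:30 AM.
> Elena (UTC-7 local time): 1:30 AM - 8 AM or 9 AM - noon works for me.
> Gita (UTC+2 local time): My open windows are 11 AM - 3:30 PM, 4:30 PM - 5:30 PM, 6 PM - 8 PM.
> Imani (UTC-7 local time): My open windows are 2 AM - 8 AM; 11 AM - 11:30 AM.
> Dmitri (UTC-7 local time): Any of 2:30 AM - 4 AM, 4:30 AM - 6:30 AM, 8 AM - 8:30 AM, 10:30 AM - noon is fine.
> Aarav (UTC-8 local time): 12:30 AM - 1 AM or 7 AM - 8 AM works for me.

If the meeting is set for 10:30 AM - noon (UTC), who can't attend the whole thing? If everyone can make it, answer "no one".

Aarav, Bianca, Dmitri, Sven

Sven in UTC: 08:00-08:30, 09:30-10:00, 11:00-15:00 (add 7h to convert from UTC-7).
Bianca in UTC: 13:30-16:30 (add 7h to convert from UTC-7).
Elena in UTC: 08:30-15:00, 16:00-19:00 (add 7h to convert from UTC-7).
Gita in UTC: 09:00-13:30, 14:30-15:30, 16:00-18:00 (subtract 2h to convert from UTC+2).
Imani in UTC: 09:00-15:00, 18:00-18:30 (add 7h to convert from UTC-7).
Dmitri in UTC: 09:30-11:00, 11:30-13:30, 15:00-15:30, 17:30-19:00 (add 7h to convert from UTC-7).
Aarav in UTC: 08:30-09:00, 15:00-16:00 (add 8h to convert from UTC-8).
Sven: not fully free for 10:30-12:00. Bianca: not fully free for 10:30-12:00. Elena: free for 10:30-12:00. Gita: free for 10:30-12:00. Imani: free for 10:30-12:00. Dmitri: not fully free for 10:30-12:00. Aarav: not fully free for 10:30-12:00.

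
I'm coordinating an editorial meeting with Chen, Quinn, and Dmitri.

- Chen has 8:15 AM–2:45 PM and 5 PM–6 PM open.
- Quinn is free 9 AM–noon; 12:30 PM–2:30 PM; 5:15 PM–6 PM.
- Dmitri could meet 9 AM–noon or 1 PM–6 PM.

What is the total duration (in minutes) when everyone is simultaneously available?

Chen ∩ Quinn: 09:00-12:00, 12:30-14:30, 17:15-18:00.
Chen ∩ Quinn ∩ Dmitri: 09:00-12:00, 13:00-14:30, 17:15-18:00.
Summing the common windows: 180 + 90 + 45 = 315 minutes.

315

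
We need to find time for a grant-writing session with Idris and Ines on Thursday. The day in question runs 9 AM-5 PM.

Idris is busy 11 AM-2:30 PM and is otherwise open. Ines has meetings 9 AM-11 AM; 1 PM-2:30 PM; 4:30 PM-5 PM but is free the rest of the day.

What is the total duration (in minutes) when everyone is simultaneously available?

120

Idris free: 09:00-11:00, 14:30-17:00 (invert busy blocks within the working day).
Ines free: 11:00-13:00, 14:30-16:30 (invert busy blocks within the working day).
Idris ∩ Ines: 14:30-16:30.
That's a single block of 120 minutes.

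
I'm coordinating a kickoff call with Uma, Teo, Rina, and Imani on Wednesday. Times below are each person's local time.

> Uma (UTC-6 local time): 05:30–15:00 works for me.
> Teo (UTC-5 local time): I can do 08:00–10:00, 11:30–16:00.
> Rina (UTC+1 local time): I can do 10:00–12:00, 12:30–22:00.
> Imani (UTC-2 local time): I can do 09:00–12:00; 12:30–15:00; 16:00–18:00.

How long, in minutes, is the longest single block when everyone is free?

Uma in UTC: 11:30-21:00 (add 6h to convert from UTC-6).
Teo in UTC: 13:00-15:00, 16:30-21:00 (add 5h to convert from UTC-5).
Rina in UTC: 09:00-11:00, 11:30-21:00 (subtract 1h to convert from UTC+1).
Imani in UTC: 11:00-14:00, 14:30-17:00, 18:00-20:00 (add 2h to convert from UTC-2).
Uma ∩ Teo: 13:00-15:00, 16:30-21:00.
Uma ∩ Teo ∩ Rina: 13:00-15:00, 16:30-21:00.
Uma ∩ Teo ∩ Rina ∩ Imani: 13:00-14:00, 14:30-15:00, 16:30-17:00, 18:00-20:00.
The longest is 18:00-20:00 at 120 minutes.

120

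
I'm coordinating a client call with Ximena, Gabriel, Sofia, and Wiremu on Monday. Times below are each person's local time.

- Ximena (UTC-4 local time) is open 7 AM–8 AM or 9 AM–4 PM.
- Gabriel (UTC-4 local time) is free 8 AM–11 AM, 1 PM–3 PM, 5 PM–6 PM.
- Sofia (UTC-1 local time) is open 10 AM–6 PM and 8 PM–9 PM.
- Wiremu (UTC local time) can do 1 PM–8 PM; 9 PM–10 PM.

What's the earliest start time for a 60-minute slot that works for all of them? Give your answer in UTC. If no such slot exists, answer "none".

13:00

Ximena in UTC: 11:00-12:00, 13:00-20:00 (add 4h to convert from UTC-4).
Gabriel in UTC: 12:00-15:00, 17:00-19:00, 21:00-22:00 (add 4h to convert from UTC-4).
Sofia in UTC: 11:00-19:00, 21:00-22:00 (add 1h to convert from UTC-1).
Wiremu in UTC: 13:00-20:00, 21:00-22:00.
Ximena ∩ Gabriel: 13:00-15:00, 17:00-19:00.
Ximena ∩ Gabriel ∩ Sofia: 13:00-15:00, 17:00-19:00.
Ximena ∩ Gabriel ∩ Sofia ∩ Wiremu: 13:00-15:00, 17:00-19:00.
The first common window of at least 60 minutes is 13:00-15:00, so the earliest start is 13:00.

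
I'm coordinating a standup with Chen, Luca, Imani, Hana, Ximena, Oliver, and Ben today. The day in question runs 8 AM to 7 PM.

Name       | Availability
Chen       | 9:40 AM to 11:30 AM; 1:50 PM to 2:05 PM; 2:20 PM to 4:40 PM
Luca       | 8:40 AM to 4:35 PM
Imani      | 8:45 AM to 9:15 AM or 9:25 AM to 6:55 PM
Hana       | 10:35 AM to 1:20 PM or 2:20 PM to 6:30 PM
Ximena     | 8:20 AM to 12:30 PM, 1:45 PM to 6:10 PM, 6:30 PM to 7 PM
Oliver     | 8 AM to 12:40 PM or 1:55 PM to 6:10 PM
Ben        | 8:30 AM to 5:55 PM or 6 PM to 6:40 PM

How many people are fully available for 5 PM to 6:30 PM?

Imani and Hana can make the full 17:00-18:30 slot — that's 2.

2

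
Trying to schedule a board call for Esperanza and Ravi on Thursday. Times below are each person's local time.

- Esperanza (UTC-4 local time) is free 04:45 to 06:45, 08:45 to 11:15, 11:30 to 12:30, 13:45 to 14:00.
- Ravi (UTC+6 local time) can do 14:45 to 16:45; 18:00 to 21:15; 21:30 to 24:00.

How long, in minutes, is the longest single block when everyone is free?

Esperanza in UTC: 08:45-10:45, 12:45-15:15, 15:30-16:30, 17:45-18:00 (add 4h to convert from UTC-4).
Ravi in UTC: 08:45-10:45, 12:00-15:15, 15:30-18:00 (subtract 6h to convert from UTC+6).
Esperanza ∩ Ravi: 08:45-10:45, 12:45-15:15, 15:30-16:30, 17:45-18:00.
The longest is 12:45-15:15 at 150 minutes.

150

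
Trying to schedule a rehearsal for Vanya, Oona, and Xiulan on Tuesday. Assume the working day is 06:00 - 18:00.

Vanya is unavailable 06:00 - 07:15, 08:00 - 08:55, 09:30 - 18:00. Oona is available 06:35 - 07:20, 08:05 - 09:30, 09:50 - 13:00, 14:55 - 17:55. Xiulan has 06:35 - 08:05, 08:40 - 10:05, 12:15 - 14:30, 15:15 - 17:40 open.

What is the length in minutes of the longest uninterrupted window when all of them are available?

Vanya free: 07:15-08:00, 08:55-09:30 (invert busy blocks within the working day).
Oona free: 06:35-07:20, 08:05-09:30, 09:50-13:00, 14:55-17:55.
Xiulan free: 06:35-08:05, 08:40-10:05, 12:15-14:30, 15:15-17:40.
Vanya ∩ Oona: 07:15-07:20, 08:55-09:30.
Vanya ∩ Oona ∩ Xiulan: 07:15-07:20, 08:55-09:30.
So the common availability across everyone is 07:15-07:20, 08:55-09:30.
The longest is 08:55-09:30 at 35 minutes.

35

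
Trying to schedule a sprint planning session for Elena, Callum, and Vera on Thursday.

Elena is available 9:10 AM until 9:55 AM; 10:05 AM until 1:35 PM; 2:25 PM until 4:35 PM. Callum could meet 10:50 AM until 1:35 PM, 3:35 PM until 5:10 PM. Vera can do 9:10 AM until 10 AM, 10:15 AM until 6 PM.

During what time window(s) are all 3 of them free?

10:50-13:35, 15:35-16:35

Elena ∩ Callum: 10:50-13:35, 15:35-16:35.
Elena ∩ Callum ∩ Vera: 10:50-13:35, 15:35-16:35.
So the common availability across everyone is 10:50-13:35, 15:35-16:35.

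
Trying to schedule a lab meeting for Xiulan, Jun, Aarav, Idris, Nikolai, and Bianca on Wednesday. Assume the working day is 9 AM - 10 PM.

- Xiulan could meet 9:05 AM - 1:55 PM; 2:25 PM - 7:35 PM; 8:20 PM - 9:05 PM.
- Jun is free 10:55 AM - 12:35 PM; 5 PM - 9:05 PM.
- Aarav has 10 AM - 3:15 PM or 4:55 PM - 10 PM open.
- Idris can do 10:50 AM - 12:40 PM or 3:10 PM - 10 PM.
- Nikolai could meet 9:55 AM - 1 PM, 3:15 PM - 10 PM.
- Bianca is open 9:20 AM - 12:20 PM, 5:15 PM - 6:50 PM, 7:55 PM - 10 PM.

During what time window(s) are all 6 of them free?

Xiulan ∩ Jun: 10:55-12:35, 17:00-19:35, 20:20-21:05.
Xiulan ∩ Jun ∩ Aarav: 10:55-12:35, 17:00-19:35, 20:20-21:05.
Xiulan ∩ Jun ∩ Aarav ∩ Idris: 10:55-12:35, 17:00-19:35, 20:20-21:05.
Xiulan ∩ Jun ∩ Aarav ∩ Idris ∩ Nikolai: 10:55-12:35, 17:00-19:35, 20:20-21:05.
Xiulan ∩ Jun ∩ Aarav ∩ Idris ∩ Nikolai ∩ Bianca: 10:55-12:20, 17:15-18:50, 20:20-21:05.

10:55-12:20, 17:15-18:50, 20:20-21:05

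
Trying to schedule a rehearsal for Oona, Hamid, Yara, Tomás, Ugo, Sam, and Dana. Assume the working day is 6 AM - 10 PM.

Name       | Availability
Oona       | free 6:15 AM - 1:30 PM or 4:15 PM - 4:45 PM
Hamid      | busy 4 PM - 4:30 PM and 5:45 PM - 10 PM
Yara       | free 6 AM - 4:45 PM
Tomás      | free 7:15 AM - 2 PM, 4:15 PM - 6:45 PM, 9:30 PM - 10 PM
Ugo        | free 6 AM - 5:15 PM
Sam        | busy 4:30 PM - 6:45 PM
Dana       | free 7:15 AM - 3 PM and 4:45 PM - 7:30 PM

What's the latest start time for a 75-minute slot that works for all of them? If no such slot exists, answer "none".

12:15

Oona free: 06:15-13:30, 16:15-16:45.
Hamid free: 06:00-16:00, 16:30-17:45 (invert busy blocks within the working day).
Yara free: 06:00-16:45.
Tomás free: 07:15-14:00, 16:15-18:45, 21:30-22:00.
Ugo free: 06:00-17:15.
Sam free: 06:00-16:30, 18:45-22:00 (invert busy blocks within the working day).
Dana free: 07:15-15:00, 16:45-19:30.
Oona ∩ Hamid: 06:15-13:30, 16:30-16:45.
Oona ∩ Hamid ∩ Yara: 06:15-13:30, 16:30-16:45.
Oona ∩ Hamid ∩ Yara ∩ Tomás: 07:15-13:30, 16:30-16:45.
Oona ∩ Hamid ∩ Yara ∩ Tomás ∩ Ugo: 07:15-13:30, 16:30-16:45.
Oona ∩ Hamid ∩ Yara ∩ Tomás ∩ Ugo ∩ Sam: 07:15-13:30.
Oona ∩ Hamid ∩ Yara ∩ Tomás ∩ Ugo ∩ Sam ∩ Dana: 07:15-13:30.
The last common window of at least 75 minutes is 07:15-13:30; a 75-minute meeting can start as late as 12:15 and still end by 13:30.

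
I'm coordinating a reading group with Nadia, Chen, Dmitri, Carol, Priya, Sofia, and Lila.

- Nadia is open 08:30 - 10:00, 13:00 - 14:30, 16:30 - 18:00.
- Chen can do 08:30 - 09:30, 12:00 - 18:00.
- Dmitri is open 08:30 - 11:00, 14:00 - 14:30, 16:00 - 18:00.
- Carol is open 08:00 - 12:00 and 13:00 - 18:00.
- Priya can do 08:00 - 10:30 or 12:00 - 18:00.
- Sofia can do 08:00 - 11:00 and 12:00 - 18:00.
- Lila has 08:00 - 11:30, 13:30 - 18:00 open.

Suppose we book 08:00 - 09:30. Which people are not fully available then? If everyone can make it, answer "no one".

Chen, Dmitri, Nadia

Nadia: not fully free for 08:00-09:30. Chen: not fully free for 08:00-09:30. Dmitri: not fully free for 08:00-09:30. Carol: free for 08:00-09:30. Priya: free for 08:00-09:30. Sofia: free for 08:00-09:30. Lila: free for 08:00-09:30.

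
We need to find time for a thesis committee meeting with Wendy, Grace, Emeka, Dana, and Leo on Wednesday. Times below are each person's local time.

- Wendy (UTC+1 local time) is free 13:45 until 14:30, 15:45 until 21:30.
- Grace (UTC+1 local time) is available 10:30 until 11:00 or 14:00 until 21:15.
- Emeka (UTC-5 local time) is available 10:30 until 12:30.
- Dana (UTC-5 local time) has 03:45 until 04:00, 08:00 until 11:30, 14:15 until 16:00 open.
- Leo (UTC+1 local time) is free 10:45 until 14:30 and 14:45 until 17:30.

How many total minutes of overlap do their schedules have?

Wendy in UTC: 12:45-13:30, 14:45-20:30 (subtract 1h to convert from UTC+1).
Grace in UTC: 09:30-10:00, 13:00-20:15 (subtract 1h to convert from UTC+1).
Emeka in UTC: 15:30-17:30 (add 5h to convert from UTC-5).
Dana in UTC: 08:45-09:00, 13:00-16:30, 19:15-21:00 (add 5h to convert from UTC-5).
Leo in UTC: 09:45-13:30, 13:45-16:30 (subtract 1h to convert from UTC+1).
Wendy ∩ Grace: 13:00-13:30, 14:45-20:15.
Wendy ∩ Grace ∩ Emeka: 15:30-17:30.
Wendy ∩ Grace ∩ Emeka ∩ Dana: 15:30-16:30.
Wendy ∩ Grace ∩ Emeka ∩ Dana ∩ Leo: 15:30-16:30.
Those are the intersection windows.
That's a single block of 60 minutes.

60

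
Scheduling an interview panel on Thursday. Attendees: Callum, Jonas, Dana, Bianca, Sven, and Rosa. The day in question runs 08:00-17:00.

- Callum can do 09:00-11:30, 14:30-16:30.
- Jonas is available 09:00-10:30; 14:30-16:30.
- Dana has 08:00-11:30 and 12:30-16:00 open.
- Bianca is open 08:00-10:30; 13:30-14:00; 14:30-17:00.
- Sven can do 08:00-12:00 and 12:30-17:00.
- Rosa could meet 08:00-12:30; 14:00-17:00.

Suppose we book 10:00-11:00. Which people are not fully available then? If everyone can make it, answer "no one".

Bianca, Jonas

Callum: free for 10:00-11:00. Jonas: not fully free for 10:00-11:00. Dana: free for 10:00-11:00. Bianca: not fully free for 10:00-11:00. Sven: free for 10:00-11:00. Rosa: free for 10:00-11:00.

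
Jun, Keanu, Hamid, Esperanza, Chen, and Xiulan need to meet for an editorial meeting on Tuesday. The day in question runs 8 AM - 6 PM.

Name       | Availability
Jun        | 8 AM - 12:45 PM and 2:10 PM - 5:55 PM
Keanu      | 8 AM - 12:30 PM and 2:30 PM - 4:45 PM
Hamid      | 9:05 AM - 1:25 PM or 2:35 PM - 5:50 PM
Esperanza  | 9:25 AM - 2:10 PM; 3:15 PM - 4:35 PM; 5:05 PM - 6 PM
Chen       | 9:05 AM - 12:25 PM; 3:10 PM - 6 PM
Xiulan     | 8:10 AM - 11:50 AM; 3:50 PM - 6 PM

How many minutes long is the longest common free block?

145

Jun ∩ Keanu: 08:00-12:30, 14:30-16:45.
Jun ∩ Keanu ∩ Hamid: 09:05-12:30, 14:35-16:45.
Jun ∩ Keanu ∩ Hamid ∩ Esperanza: 09:25-12:30, 15:15-16:35.
Jun ∩ Keanu ∩ Hamid ∩ Esperanza ∩ Chen: 09:25-12:25, 15:15-16:35.
Jun ∩ Keanu ∩ Hamid ∩ Esperanza ∩ Chen ∩ Xiulan: 09:25-11:50, 15:50-16:35.
The longest is 09:25-11:50 at 145 minutes.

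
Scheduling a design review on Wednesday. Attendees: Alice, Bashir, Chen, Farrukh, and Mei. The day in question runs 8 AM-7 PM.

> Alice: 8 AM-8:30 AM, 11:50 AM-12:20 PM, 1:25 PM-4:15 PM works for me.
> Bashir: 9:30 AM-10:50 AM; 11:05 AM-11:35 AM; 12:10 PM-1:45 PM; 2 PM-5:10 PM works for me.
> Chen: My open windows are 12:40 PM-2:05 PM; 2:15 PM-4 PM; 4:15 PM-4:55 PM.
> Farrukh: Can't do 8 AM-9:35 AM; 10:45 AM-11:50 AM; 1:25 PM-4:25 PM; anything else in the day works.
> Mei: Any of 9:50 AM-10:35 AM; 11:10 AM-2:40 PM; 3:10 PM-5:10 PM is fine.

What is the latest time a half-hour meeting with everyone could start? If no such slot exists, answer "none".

none

Alice free: 08:00-08:30, 11:50-12:20, 13:25-16:15.
Bashir free: 09:30-10:50, 11:05-11:35, 12:10-13:45, 14:00-17:10.
Chen free: 12:40-14:05, 14:15-16:00, 16:15-16:55.
Farrukh free: 09:35-10:45, 11:50-13:25, 16:25-19:00 (invert busy blocks within the working day).
Mei free: 09:50-10:35, 11:10-14:40, 15:10-17:10.
Alice ∩ Bashir: 12:10-12:20, 13:25-13:45, 14:00-16:15.
Alice ∩ Bashir ∩ Chen: 13:25-13:45, 14:00-14:05, 14:15-16:00.
Alice ∩ Bashir ∩ Chen ∩ Farrukh: ∅.
Alice ∩ Bashir ∩ Chen ∩ Farrukh ∩ Mei: ∅.
There is no time when everyone is free.
No common window is at least 30 minutes long.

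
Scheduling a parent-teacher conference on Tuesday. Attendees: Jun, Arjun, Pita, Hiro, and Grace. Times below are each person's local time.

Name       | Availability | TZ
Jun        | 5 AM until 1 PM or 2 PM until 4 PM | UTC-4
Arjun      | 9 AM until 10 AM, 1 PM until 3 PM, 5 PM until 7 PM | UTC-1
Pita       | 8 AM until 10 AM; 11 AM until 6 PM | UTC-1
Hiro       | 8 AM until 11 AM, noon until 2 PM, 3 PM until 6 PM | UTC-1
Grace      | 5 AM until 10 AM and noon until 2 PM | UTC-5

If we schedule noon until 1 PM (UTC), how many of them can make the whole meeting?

3

Jun in UTC: 09:00-17:00, 18:00-20:00 (add 4h to convert from UTC-4).
Arjun in UTC: 10:00-11:00, 14:00-16:00, 18:00-20:00 (add 1h to convert from UTC-1).
Pita in UTC: 09:00-11:00, 12:00-19:00 (add 1h to convert from UTC-1).
Hiro in UTC: 09:00-12:00, 13:00-15:00, 16:00-19:00 (add 1h to convert from UTC-1).
Grace in UTC: 10:00-15:00, 17:00-19:00 (add 5h to convert from UTC-5).
Jun, Pita, and Grace can make the full 12:00-13:00 slot — that's 3.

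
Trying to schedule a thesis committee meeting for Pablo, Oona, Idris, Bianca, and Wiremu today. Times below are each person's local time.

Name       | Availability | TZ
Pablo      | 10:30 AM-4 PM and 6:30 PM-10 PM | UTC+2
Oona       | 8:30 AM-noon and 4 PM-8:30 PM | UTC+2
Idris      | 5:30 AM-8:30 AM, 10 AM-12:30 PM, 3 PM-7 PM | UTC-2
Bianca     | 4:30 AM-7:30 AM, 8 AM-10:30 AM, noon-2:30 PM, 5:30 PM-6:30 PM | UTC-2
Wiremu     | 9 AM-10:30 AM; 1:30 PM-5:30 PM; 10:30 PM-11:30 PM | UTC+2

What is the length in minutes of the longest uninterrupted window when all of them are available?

Pablo in UTC: 08:30-14:00, 16:30-20:00 (subtract 2h to convert from UTC+2).
Oona in UTC: 06:30-10:00, 14:00-18:30 (subtract 2h to convert from UTC+2).
Idris in UTC: 07:30-10:30, 12:00-14:30, 17:00-21:00 (add 2h to convert from UTC-2).
Bianca in UTC: 06:30-09:30, 10:00-12:30, 14:00-16:30, 19:30-20:30 (add 2h to convert from UTC-2).
Wiremu in UTC: 07:00-08:30, 11:30-15:30, 20:30-21:30 (subtract 2h to convert from UTC+2).
Pablo ∩ Oona: 08:30-10:00, 16:30-18:30.
Pablo ∩ Oona ∩ Idris: 08:30-10:00, 17:00-18:30.
Pablo ∩ Oona ∩ Idris ∩ Bianca: 08:30-09:30.
Pablo ∩ Oona ∩ Idris ∩ Bianca ∩ Wiremu: ∅.
There is no time when everyone is free.
No common window exists, so the longest block is 0 minutes.

0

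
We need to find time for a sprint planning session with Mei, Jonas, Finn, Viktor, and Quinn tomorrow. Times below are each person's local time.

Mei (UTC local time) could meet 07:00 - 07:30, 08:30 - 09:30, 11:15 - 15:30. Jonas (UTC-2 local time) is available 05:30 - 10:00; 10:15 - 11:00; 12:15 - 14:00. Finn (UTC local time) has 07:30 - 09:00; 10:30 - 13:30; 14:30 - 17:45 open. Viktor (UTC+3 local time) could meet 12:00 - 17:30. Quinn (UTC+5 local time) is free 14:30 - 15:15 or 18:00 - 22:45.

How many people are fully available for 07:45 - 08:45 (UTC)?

Mei in UTC: 07:00-07:30, 08:30-09:30, 11:15-15:30.
Jonas in UTC: 07:30-12:00, 12:15-13:00, 14:15-16:00 (add 2h to convert from UTC-2).
Finn in UTC: 07:30-09:00, 10:30-13:30, 14:30-17:45.
Viktor in UTC: 09:00-14:30 (subtract 3h to convert from UTC+3).
Quinn in UTC: 09:30-10:15, 13:00-17:45 (subtract 5h to convert from UTC+5).
Jonas and Finn can make the full 07:45-08:45 slot — that's 2.

2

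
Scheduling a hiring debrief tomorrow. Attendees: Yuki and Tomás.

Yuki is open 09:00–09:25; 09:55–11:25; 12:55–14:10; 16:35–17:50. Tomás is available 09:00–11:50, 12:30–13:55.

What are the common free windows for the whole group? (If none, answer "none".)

Yuki ∩ Tomás: 09:00-09:25, 09:55-11:25, 12:55-13:55.

09:00-09:25, 09:55-11:25, 12:55-13:55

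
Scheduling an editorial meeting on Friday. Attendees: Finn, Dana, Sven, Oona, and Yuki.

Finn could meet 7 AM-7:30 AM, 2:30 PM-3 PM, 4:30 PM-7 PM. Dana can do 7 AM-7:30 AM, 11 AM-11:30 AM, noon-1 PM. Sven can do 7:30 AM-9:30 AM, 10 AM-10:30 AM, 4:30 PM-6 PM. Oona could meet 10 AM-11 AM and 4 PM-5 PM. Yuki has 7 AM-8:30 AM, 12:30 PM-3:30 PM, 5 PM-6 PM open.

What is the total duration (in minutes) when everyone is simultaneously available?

Finn ∩ Dana: 07:00-07:30.
Finn ∩ Dana ∩ Sven: ∅.
Finn ∩ Dana ∩ Sven ∩ Oona: ∅.
Finn ∩ Dana ∩ Sven ∩ Oona ∩ Yuki: ∅.
There is no time when everyone is free.
There is no common window, so the total is 0 minutes.

0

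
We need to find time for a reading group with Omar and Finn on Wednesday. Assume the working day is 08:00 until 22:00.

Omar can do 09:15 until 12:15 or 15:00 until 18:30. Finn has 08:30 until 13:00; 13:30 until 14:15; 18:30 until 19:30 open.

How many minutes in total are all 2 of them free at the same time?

180

Omar ∩ Finn: 09:15-12:15.
Those are the intersection windows.
That's a single block of 180 minutes.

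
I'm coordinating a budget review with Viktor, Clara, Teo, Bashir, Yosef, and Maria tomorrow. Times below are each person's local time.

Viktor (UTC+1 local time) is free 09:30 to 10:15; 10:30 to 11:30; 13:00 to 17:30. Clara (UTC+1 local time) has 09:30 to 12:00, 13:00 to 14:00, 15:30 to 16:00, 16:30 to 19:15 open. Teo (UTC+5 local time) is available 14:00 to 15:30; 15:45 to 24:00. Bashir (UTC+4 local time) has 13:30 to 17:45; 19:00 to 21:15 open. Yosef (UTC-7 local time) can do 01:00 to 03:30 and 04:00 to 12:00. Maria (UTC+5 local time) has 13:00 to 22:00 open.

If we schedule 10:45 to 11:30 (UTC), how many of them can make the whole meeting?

Viktor in UTC: 08:30-09:15, 09:30-10:30, 12:00-16:30 (subtract 1h to convert from UTC+1).
Clara in UTC: 08:30-11:00, 12:00-13:00, 14:30-15:00, 15:30-18:15 (subtract 1h to convert from UTC+1).
Teo in UTC: 09:00-10:30, 10:45-19:00 (subtract 5h to convert from UTC+5).
Bashir in UTC: 09:30-13:45, 15:00-17:15 (subtract 4h to convert from UTC+4).
Yosef in UTC: 08:00-10:30, 11:00-19:00 (add 7h to convert from UTC-7).
Maria in UTC: 08:00-17:00 (subtract 5h to convert from UTC+5).
Teo, Bashir, and Maria can make the full 10:45-11:30 slot — that's 3.

3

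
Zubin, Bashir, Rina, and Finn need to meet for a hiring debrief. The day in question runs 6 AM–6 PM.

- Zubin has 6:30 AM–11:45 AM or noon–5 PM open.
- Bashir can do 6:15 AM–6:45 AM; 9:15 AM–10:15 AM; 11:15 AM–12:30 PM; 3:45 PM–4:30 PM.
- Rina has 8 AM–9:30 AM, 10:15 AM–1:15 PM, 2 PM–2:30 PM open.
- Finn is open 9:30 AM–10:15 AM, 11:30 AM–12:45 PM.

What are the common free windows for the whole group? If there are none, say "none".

Zubin ∩ Bashir: 06:30-06:45, 09:15-10:15, 11:15-11:45, 12:00-12:30, 15:45-16:30.
Zubin ∩ Bashir ∩ Rina: 09:15-09:30, 11:15-11:45, 12:00-12:30.
Zubin ∩ Bashir ∩ Rina ∩ Finn: 11:30-11:45, 12:00-12:30.
So the common availability across everyone is 11:30-11:45, 12:00-12:30.

11:30-11:45, 12:00-12:30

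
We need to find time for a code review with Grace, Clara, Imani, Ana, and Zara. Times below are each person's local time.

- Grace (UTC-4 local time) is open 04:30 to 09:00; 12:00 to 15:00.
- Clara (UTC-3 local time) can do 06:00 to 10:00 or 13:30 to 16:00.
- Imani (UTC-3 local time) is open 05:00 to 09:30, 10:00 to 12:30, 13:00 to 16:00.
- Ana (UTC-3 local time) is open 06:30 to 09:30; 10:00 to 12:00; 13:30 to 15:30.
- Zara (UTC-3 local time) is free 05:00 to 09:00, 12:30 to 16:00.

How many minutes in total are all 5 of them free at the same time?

Grace in UTC: 08:30-13:00, 16:00-19:00 (add 4h to convert from UTC-4).
Clara in UTC: 09:00-13:00, 16:30-19:00 (add 3h to convert from UTC-3).
Imani in UTC: 08:00-12:30, 13:00-15:30, 16:00-19:00 (add 3h to convert from UTC-3).
Ana in UTC: 09:30-12:30, 13:00-15:00, 16:30-18:30 (add 3h to convert from UTC-3).
Zara in UTC: 08:00-12:00, 15:30-19:00 (add 3h to convert from UTC-3).
Grace ∩ Clara: 09:00-13:00, 16:30-19:00.
Grace ∩ Clara ∩ Imani: 09:00-12:30, 16:30-19:00.
Grace ∩ Clara ∩ Imani ∩ Ana: 09:30-12:30, 16:30-18:30.
Grace ∩ Clara ∩ Imani ∩ Ana ∩ Zara: 09:30-12:00, 16:30-18:30.
So the common availability across everyone is 09:30-12:00, 16:30-18:30.
Summing the common windows: 150 + 120 = 270 minutes.

270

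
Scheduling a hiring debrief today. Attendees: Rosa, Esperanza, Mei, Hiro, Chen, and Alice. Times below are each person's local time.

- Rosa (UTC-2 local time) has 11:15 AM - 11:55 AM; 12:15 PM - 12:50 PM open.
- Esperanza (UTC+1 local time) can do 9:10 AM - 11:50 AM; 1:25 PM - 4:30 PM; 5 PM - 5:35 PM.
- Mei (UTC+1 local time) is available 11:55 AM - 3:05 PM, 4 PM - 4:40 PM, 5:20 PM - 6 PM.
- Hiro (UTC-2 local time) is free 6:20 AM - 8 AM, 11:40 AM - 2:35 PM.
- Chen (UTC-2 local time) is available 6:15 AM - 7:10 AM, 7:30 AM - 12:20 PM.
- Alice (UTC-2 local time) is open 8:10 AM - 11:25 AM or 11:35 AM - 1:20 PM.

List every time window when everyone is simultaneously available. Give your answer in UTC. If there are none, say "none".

13:40-13:55

Rosa in UTC: 13:15-13:55, 14:15-14:50 (add 2h to convert from UTC-2).
Esperanza in UTC: 08:10-10:50, 12:25-15:30, 16:00-16:35 (subtract 1h to convert from UTC+1).
Mei in UTC: 10:55-14:05, 15:00-15:40, 16:20-17:00 (subtract 1h to convert from UTC+1).
Hiro in UTC: 08:20-10:00, 13:40-16:35 (add 2h to convert from UTC-2).
Chen in UTC: 08:15-09:10, 09:30-14:20 (add 2h to convert from UTC-2).
Alice in UTC: 10:10-13:25, 13:35-15:20 (add 2h to convert from UTC-2).
Rosa ∩ Esperanza: 13:15-13:55, 14:15-14:50.
Rosa ∩ Esperanza ∩ Mei: 13:15-13:55.
Rosa ∩ Esperanza ∩ Mei ∩ Hiro: 13:40-13:55.
Rosa ∩ Esperanza ∩ Mei ∩ Hiro ∩ Chen: 13:40-13:55.
Rosa ∩ Esperanza ∩ Mei ∩ Hiro ∩ Chen ∩ Alice: 13:40-13:55.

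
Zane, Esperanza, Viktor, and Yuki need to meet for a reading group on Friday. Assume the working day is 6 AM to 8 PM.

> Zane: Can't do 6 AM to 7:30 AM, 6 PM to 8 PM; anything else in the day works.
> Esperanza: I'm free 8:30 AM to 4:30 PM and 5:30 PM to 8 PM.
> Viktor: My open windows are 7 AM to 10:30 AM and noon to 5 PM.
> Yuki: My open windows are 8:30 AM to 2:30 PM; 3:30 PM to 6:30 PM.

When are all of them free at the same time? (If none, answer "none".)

Zane free: 07:30-18:00 (invert busy blocks within the working day).
Esperanza free: 08:30-16:30, 17:30-20:00.
Viktor free: 07:00-10:30, 12:00-17:00.
Yuki free: 08:30-14:30, 15:30-18:30.
Zane ∩ Esperanza: 08:30-16:30, 17:30-18:00.
Zane ∩ Esperanza ∩ Viktor: 08:30-10:30, 12:00-16:30.
Zane ∩ Esperanza ∩ Viktor ∩ Yuki: 08:30-10:30, 12:00-14:30, 15:30-16:30.

08:30-10:30, 12:00-14:30, 15:30-16:30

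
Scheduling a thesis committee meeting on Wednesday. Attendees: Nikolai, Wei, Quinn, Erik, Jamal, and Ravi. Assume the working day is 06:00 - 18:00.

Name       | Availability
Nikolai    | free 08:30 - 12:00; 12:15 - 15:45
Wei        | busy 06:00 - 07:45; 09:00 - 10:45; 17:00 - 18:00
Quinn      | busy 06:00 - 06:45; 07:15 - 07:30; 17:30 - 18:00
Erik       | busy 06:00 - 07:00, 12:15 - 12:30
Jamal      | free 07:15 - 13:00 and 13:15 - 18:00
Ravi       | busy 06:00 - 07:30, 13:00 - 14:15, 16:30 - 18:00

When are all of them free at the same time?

08:30-09:00, 10:45-12:00, 12:30-13:00, 14:15-15:45

Nikolai free: 08:30-12:00, 12:15-15:45.
Wei free: 07:45-09:00, 10:45-17:00 (invert busy blocks within the working day).
Quinn free: 06:45-07:15, 07:30-17:30 (invert busy blocks within the working day).
Erik free: 07:00-12:15, 12:30-18:00 (invert busy blocks within the working day).
Jamal free: 07:15-13:00, 13:15-18:00.
Ravi free: 07:30-13:00, 14:15-16:30 (invert busy blocks within the working day).
Nikolai ∩ Wei: 08:30-09:00, 10:45-12:00, 12:15-15:45.
Nikolai ∩ Wei ∩ Quinn: 08:30-09:00, 10:45-12:00, 12:15-15:45.
Nikolai ∩ Wei ∩ Quinn ∩ Erik: 08:30-09:00, 10:45-12:00, 12:30-15:45.
Nikolai ∩ Wei ∩ Quinn ∩ Erik ∩ Jamal: 08:30-09:00, 10:45-12:00, 12:30-13:00, 13:15-15:45.
Nikolai ∩ Wei ∩ Quinn ∩ Erik ∩ Jamal ∩ Ravi: 08:30-09:00, 10:45-12:00, 12:30-13:00, 14:15-15:45.
So the common availability across everyone is 08:30-09:00, 10:45-12:00, 12:30-13:00, 14:15-15:45.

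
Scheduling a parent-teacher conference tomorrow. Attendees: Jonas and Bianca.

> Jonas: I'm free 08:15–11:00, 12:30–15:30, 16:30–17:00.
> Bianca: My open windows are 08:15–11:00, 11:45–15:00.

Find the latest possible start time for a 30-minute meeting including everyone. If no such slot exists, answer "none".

Jonas ∩ Bianca: 08:15-11:00, 12:30-15:00.
Those are the intersection windows.
The last common window of at least 30 minutes is 12:30-15:00; a 30-minute meeting can start as late as 14:30 and still end by 15:00.

14:30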